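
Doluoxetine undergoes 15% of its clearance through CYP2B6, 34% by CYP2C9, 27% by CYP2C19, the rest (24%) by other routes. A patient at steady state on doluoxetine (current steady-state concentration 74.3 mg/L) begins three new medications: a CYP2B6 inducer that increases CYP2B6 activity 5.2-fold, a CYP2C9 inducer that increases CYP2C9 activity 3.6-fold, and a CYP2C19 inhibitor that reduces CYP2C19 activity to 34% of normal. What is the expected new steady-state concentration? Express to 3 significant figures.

31.8 mg/L

The CYP2B6 pathway (15% of clearance) rises to 5.2× activity: 0.15 × 5.2 = 0.78.
The CYP2C9 pathway (34% of clearance) rises to 3.6× activity: 0.34 × 3.6 = 1.224.
The CYP2C19 pathway (27% of clearance) drops to 0.34× activity: 0.27 × 0.34 = 0.0918.
Non-CYP routes (24%) are unchanged.
New clearance relative to baseline: 0.78 + 1.224 + 0.0918 + 0.24 = 2.3358.
Steady-state concentration ∝ 1/CL: new value = 74.3 / 2.3358 = 31.8 mg/L.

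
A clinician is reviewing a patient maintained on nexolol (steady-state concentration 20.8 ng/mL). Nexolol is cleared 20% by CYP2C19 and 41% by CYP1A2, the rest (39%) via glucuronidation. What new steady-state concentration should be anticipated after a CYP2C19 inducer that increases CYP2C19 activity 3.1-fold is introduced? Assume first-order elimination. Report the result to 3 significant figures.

14.6 ng/mL

The CYP2C19 pathway (20% of clearance) is boosted to 3.1× activity: 0.2 × 3.1 = 0.62.
CYP1A2 (41%) and the residual 39% are unaffected.
New clearance relative to baseline: 0.62 + 0.41 + 0.39 = 1.42.
New steady-state concentration = baseline ÷ relative clearance = 20.8 / 1.42 = 14.6 ng/mL.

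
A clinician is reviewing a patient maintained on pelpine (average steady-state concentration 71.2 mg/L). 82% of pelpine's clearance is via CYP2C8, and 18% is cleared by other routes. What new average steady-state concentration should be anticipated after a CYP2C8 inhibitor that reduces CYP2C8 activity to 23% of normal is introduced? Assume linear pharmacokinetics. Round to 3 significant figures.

193 mg/L

The CYP2C8 pathway (82% of clearance) drops to 0.23× activity: 0.82 × 0.23 = 0.1886.
Non-CYP routes (18%) are unchanged.
CL_new/CL_old = 0.1886 + 0.18 = 0.3686.
New average steady-state concentration = baseline ÷ relative clearance = 71.2 / 0.3686 = 193 mg/L.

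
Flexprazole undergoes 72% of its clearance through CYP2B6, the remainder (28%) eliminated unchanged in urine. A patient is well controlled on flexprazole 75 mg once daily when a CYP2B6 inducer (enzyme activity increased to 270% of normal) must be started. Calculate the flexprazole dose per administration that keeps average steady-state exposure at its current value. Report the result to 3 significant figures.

167 mg

The CYP2B6 pathway (72% of clearance) is boosted to 2.7× activity: 0.72 × 2.7 = 1.944.
Non-CYP routes (28%) are unchanged.
CL_new/CL_old = 1.944 + 0.28 = 2.224.
To maintain the same steady-state level, dose must scale with clearance: new dose = 75 × 2.224 = 167 mg.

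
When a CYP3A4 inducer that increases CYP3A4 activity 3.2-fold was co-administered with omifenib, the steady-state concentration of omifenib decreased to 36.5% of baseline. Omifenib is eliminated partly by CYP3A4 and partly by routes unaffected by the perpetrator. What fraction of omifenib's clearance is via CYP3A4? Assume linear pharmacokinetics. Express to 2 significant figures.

Let fm be the CYP3A4 fraction. New clearance relative to baseline = fm × 3.2 + (1 − fm).
Steady-state concentration ratio = 1 / (new CL fraction), so new CL fraction = 1 / 0.365 = 2.74.
fm × 3.2 + 1 − fm = 2.74  ⇒  fm × (3.2 − 1) = 1.74  ⇒  fm = 0.79.

0.79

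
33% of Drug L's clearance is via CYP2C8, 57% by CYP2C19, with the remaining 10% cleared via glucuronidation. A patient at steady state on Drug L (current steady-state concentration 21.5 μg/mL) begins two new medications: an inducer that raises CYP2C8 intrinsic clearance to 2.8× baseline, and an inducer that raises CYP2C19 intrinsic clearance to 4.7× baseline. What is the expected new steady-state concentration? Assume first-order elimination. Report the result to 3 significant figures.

5.81 μg/mL

The CYP2C8 pathway (33% of clearance) is boosted to 2.8× activity: 0.33 × 2.8 = 0.924.
The CYP2C19 pathway (57% of clearance) increases to 4.7× activity: 0.57 × 4.7 = 2.679.
Non-CYP routes (10%) are unchanged.
CL_new/CL_old = 0.924 + 2.679 + 0.1 = 3.703.
Steady-state concentration ∝ 1/CL: new value = 21.5 / 3.703 = 5.81 μg/mL.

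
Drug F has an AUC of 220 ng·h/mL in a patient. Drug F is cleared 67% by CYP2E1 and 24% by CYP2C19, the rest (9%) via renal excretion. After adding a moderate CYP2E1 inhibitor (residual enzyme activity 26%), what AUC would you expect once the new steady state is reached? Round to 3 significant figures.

The CYP2E1 pathway (67% of clearance) drops to 0.26× activity: 0.67 × 0.26 = 0.1742.
CYP2C19 (24%) and the residual 9% are unaffected.
New clearance relative to baseline: 0.1742 + 0.24 + 0.09 = 0.5042.
New AUC = baseline ÷ relative clearance = 220 / 0.5042 = 436 ng·h/mL.

436 ng·h/mL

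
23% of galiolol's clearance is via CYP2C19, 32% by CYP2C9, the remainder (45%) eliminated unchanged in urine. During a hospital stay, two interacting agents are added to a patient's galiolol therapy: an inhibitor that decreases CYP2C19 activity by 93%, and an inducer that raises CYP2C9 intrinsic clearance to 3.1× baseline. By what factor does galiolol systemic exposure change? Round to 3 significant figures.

CYP2C19: 0.23 × 0.07 = 0.0161
CYP2C9: 0.32 × 3.1 = 0.992
Other: 0.45 (unchanged)
CL_new/CL_old = 0.0161 + 0.992 + 0.45 = 1.4581.
Net systemic exposure ratio = 1 / 1.4581 = 0.686.

0.686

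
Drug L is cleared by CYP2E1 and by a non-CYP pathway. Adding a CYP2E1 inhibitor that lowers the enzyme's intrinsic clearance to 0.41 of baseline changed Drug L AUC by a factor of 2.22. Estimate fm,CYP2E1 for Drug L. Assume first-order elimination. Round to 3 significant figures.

Let fm be the CYP2E1 fraction. New clearance relative to baseline = fm × 0.41 + (1 − fm).
AUC ratio = 1 / (new CL fraction), so new CL fraction = 1 / 2.22 = 0.4505.
fm × 0.41 + 1 − fm = 0.4505  ⇒  fm × (0.41 − 1) = −0.5495  ⇒  fm = 0.931.

0.931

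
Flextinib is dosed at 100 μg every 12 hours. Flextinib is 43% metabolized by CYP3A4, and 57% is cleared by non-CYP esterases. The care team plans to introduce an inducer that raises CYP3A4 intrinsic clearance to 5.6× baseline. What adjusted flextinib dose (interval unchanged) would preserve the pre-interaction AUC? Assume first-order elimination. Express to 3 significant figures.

298 μg

The CYP3A4 pathway (43% of clearance) rises to 5.6× activity: 0.43 × 5.6 = 2.408.
Non-CYP routes (57%) are unchanged.
CL_new/CL_old = 2.408 + 0.57 = 2.978.
Css,avg = (dose rate)/CL, so holding Css fixed requires dose ∝ CL: 100 × 2.978 = 298 μg.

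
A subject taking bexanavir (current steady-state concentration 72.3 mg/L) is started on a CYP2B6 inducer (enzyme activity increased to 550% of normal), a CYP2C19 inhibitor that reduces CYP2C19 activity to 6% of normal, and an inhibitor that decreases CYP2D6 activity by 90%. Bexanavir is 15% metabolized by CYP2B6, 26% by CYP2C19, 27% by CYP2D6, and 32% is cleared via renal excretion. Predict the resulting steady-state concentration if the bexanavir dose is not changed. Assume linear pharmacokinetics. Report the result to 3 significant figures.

60.9 mg/L

CYP2B6: 0.15 × 5.5 = 0.825
CYP2C19: 0.26 × 0.06 = 0.0156
CYP2D6: 0.27 × 0.1 = 0.027
Other: 0.32 (unchanged)
CL_new/CL_old = 0.825 + 0.0156 + 0.027 + 0.32 = 1.1876.
New steady-state concentration = 72.3 / 1.1876 = 60.9 mg/L (concentration scales inversely with clearance).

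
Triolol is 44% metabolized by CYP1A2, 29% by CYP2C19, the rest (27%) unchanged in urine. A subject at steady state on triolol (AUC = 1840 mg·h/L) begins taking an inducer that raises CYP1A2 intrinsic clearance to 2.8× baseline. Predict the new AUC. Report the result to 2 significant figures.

CYP1A2: 0.44 × 2.8 = 1.232
CYP2C19: 0.29 (unchanged)
Other: 0.27 (unchanged)
CL_new/CL_old = 1.232 + 0.29 + 0.27 = 1.792.
AUC ∝ 1/CL, so new value = 1840 / 1.792 = 1.0 × 10³ mg·h/L.

1.0 × 10³ mg·h/L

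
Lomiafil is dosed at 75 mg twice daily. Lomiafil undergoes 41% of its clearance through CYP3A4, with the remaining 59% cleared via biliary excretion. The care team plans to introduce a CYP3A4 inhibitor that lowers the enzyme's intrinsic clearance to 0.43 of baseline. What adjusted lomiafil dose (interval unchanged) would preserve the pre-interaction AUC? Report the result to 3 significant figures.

CYP3A4: 0.41 × 0.43 = 0.1763
Other: 0.59 (unchanged)
CL_new/CL_old = 0.1763 + 0.59 = 0.7663.
To maintain the same steady-state level, dose must scale with clearance: new dose = 75 × 0.7663 = 57.5 mg.

57.5 mg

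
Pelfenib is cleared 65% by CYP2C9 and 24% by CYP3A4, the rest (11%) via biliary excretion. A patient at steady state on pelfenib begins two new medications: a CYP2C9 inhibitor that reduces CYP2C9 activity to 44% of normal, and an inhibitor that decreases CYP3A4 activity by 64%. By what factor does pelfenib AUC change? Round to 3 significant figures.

The CYP2C9 pathway (65% of clearance) is reduced to 0.44× activity: 0.65 × 0.44 = 0.286.
The CYP3A4 pathway (24% of clearance) drops to 0.36× activity: 0.24 × 0.36 = 0.0864.
The remaining 11% of clearance is unaffected.
New clearance relative to baseline: 0.286 + 0.0864 + 0.11 = 0.4824.
Because AUC varies inversely with clearance, the combined effect is 1 / 0.4824 = 2.07.

2.07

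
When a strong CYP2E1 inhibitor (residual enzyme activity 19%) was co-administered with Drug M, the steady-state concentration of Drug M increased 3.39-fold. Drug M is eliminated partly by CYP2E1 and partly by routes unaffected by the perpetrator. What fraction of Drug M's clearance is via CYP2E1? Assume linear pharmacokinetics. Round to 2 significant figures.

0.87

CL'/CL = 1 / 3.39 = 0.295
0.19·fm + (1 − fm) = 0.295
fm = (0.295 − 1) / (0.19 − 1) = 0.87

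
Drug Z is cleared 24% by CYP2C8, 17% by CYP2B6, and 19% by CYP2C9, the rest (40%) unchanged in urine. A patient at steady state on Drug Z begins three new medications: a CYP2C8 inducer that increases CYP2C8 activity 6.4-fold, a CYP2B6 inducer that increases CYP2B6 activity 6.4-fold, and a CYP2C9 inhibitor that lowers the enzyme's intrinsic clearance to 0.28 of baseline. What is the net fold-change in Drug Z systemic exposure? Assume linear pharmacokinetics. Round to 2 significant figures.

0.32

The CYP2C8 pathway (24% of clearance) rises to 6.4× activity: 0.24 × 6.4 = 1.536.
The CYP2B6 pathway (17% of clearance) is boosted to 6.4× activity: 0.17 × 6.4 = 1.088.
The CYP2C9 pathway (19% of clearance) falls to 0.28× activity: 0.19 × 0.28 = 0.0532.
The remaining 40% of clearance is unaffected.
CL_new/CL_old = 1.536 + 1.088 + 0.0532 + 0.4 = 3.0772.
Because systemic exposure varies inversely with clearance, the combined effect is 1 / 3.0772 = 0.32.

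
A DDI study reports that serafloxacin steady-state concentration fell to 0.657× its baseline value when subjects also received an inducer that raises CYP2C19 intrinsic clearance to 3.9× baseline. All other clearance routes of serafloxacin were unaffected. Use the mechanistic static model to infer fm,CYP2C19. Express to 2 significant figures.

0.18

Let x = fm,CYP2C19. Because steady-state concentration ∝ 1/CL, relative clearance rose to 1/0.657 = 1.522.
Only the CYP2C19 route changed, so 1.522 = x·3.9 + (1 − x), giving x = 0.18.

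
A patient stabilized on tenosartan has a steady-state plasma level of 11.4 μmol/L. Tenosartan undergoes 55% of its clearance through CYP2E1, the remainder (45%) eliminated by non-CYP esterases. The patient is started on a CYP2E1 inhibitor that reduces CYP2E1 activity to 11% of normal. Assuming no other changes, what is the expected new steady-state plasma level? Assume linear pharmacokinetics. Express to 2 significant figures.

22 μmol/L

CYP2E1: 0.55 × 0.11 = 0.0605
Other: 0.45 (unchanged)
CL_new/CL_old = 0.0605 + 0.45 = 0.5105.
With dosing unchanged, steady-state plasma level scales as 1/CL: 11.4 / 0.5105 = 22 μmol/L.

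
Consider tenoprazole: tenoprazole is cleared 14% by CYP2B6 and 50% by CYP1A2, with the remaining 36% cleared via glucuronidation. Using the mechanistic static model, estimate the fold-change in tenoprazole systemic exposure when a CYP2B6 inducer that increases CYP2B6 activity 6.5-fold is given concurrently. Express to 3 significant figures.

0.565

CYP2B6: 0.14 × 6.5 = 0.91
CYP1A2: 0.5 (unchanged)
Other: 0.36 (unchanged)
Relative clearance = 0.91 + 0.5 + 0.36 = 1.77.
Since systemic exposure ∝ 1/CL, the ratio is 1 / 1.77 = 0.565.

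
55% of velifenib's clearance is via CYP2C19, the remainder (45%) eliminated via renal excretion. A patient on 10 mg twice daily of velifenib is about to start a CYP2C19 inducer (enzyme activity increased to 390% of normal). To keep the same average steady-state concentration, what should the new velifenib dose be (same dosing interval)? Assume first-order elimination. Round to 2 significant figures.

CYP2C19: 0.55 × 3.9 = 2.145
Other: 0.45 (unchanged)
CL_new/CL_old = 2.145 + 0.45 = 2.595.
Css,avg = (dose rate)/CL, so holding Css fixed requires dose ∝ CL: 10 × 2.595 = 26 mg.

26 mg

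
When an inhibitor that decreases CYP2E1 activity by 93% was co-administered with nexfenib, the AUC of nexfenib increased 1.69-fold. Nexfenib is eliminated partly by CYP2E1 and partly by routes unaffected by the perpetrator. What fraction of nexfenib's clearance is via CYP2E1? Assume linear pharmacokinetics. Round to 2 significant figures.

0.44

Let fm be the CYP2E1 fraction. New clearance relative to baseline = fm × 0.07 + (1 − fm).
AUC ratio = 1 / (new CL fraction), so new CL fraction = 1 / 1.69 = 0.5917.
fm × 0.07 + 1 − fm = 0.5917  ⇒  fm × (0.07 − 1) = −0.4083  ⇒  fm = 0.44.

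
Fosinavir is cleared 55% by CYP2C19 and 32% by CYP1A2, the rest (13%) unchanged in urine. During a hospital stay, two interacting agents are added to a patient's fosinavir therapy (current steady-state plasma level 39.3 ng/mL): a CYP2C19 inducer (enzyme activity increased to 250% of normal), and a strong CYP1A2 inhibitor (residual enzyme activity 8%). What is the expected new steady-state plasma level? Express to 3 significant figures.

CYP2C19: 0.55 × 2.5 = 1.375
CYP1A2: 0.32 × 0.08 = 0.0256
Other: 0.13 (unchanged)
Relative clearance = 1.375 + 0.0256 + 0.13 = 1.5306.
Steady-state plasma level ∝ 1/CL: new value = 39.3 / 1.5306 = 25.7 ng/mL.

25.7 ng/mL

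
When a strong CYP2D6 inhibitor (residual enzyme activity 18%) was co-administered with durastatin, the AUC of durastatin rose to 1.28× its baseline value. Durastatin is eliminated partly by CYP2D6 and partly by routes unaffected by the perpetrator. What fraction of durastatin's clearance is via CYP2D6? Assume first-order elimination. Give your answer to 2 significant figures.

Write x for the fraction cleared via CYP2D6. The observed AUC change means clearance fell to 1/1.28 = 0.7812 of baseline.
Only the CYP2D6 route changed, so 0.7812 = x·0.18 + (1 − x), giving x = 0.27.

0.27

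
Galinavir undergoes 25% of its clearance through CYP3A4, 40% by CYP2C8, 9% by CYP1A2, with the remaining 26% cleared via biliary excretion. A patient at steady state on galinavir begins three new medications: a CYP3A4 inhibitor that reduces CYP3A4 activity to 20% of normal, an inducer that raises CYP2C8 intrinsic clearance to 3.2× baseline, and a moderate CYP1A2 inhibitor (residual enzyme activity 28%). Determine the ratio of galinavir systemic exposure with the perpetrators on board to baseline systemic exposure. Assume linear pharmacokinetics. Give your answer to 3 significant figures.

The CYP3A4 pathway (25% of clearance) is reduced to 0.2× activity: 0.25 × 0.2 = 0.05.
The CYP2C8 pathway (40% of clearance) rises to 3.2× activity: 0.4 × 3.2 = 1.28.
The CYP1A2 pathway (9% of clearance) falls to 0.28× activity: 0.09 × 0.28 = 0.0252.
The remaining 26% of clearance is unaffected.
CL_new/CL_old = 0.05 + 1.28 + 0.0252 + 0.26 = 1.6152.
Systemic exposure ∝ 1/CL: fold-change = 1 / 1.6152 = 0.619.

0.619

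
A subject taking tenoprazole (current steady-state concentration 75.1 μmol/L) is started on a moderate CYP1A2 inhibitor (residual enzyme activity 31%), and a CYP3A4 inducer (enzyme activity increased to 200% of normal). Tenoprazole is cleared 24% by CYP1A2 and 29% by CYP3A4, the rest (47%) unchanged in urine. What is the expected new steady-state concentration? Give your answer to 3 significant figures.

66.8 μmol/L

The CYP1A2 pathway (24% of clearance) drops to 0.31× activity: 0.24 × 0.31 = 0.0744.
The CYP3A4 pathway (29% of clearance) increases to 2× activity: 0.29 × 2 = 0.58.
The remaining 47% of clearance is unaffected.
New clearance relative to baseline: 0.0744 + 0.58 + 0.47 = 1.1244.
New steady-state concentration = 75.1 / 1.1244 = 66.8 μmol/L (concentration scales inversely with clearance).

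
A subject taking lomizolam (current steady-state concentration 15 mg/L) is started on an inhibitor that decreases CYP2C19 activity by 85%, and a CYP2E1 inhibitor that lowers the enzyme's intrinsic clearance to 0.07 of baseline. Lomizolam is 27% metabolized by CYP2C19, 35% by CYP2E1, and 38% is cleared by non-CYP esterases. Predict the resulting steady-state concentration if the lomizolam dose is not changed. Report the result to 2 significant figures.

34 mg/L

The CYP2C19 pathway (27% of clearance) is reduced to 0.15× activity: 0.27 × 0.15 = 0.0405.
The CYP2E1 pathway (35% of clearance) falls to 0.07× activity: 0.35 × 0.07 = 0.0245.
The remaining 38% of clearance is unaffected.
CL_new/CL_old = 0.0405 + 0.0245 + 0.38 = 0.445.
New steady-state concentration = 15 / 0.445 = 34 mg/L (concentration scales inversely with clearance).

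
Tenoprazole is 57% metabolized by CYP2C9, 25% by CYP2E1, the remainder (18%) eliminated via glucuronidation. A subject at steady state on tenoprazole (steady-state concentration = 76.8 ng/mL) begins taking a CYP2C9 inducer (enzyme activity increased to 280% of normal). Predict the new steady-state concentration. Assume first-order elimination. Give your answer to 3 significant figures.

CYP2C9: 0.57 × 2.8 = 1.596
CYP2E1: 0.25 (unchanged)
Other: 0.18 (unchanged)
CL_new/CL_old = 1.596 + 0.25 + 0.18 = 2.026.
With dosing unchanged, steady-state concentration scales as 1/CL: 76.8 / 2.026 = 37.9 ng/mL.

37.9 ng/mL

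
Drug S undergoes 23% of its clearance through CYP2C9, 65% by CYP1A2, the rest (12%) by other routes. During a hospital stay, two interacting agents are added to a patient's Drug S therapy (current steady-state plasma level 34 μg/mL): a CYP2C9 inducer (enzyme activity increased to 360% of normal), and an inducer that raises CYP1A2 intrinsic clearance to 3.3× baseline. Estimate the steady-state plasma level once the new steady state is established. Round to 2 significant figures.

11 μg/mL

CYP2C9: 0.23 × 3.6 = 0.828
CYP1A2: 0.65 × 3.3 = 2.145
Other: 0.12 (unchanged)
Relative clearance = 0.828 + 2.145 + 0.12 = 3.093.
Steady-state plasma level ∝ 1/CL: new value = 34 / 3.093 = 11 μg/mL.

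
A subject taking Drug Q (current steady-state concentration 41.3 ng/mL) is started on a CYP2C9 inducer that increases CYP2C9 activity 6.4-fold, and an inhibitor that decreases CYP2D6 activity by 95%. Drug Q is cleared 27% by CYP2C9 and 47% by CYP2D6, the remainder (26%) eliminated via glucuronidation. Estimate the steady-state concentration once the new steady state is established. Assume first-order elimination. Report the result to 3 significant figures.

CYP2C9: 0.27 × 6.4 = 1.728
CYP2D6: 0.47 × 0.05 = 0.0235
Other: 0.26 (unchanged)
New clearance relative to baseline: 1.728 + 0.0235 + 0.26 = 2.0115.
New steady-state concentration = 41.3 / 2.0115 = 20.5 ng/mL (concentration scales inversely with clearance).

20.5 ng/mL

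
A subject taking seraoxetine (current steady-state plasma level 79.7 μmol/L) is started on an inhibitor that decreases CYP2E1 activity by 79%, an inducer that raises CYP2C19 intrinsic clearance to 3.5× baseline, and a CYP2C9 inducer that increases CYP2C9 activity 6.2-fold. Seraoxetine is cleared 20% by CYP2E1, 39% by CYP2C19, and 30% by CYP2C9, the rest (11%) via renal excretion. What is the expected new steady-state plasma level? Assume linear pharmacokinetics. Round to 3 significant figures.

23.6 μmol/L

CYP2E1: 0.2 × 0.21 = 0.042
CYP2C19: 0.39 × 3.5 = 1.365
CYP2C9: 0.3 × 6.2 = 1.86
Other: 0.11 (unchanged)
Relative clearance = 0.042 + 1.365 + 1.86 + 0.11 = 3.377.
New steady-state plasma level = 79.7 / 3.377 = 23.6 μmol/L (concentration scales inversely with clearance).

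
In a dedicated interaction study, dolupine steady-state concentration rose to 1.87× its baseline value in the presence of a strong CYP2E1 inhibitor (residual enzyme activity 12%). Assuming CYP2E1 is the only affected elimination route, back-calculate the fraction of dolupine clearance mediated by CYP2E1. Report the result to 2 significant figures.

Call the CYP2E1 fraction fm. After the interaction, CL_new/CL_old = fm × 0.12 + (1 − fm).
Steady-state concentration ratio = 1 / (new CL fraction), so new CL fraction = 1 / 1.87 = 0.5348.
fm × 0.12 + 1 − fm = 0.5348  ⇒  fm × (0.12 − 1) = −0.4652  ⇒  fm = 0.53.

0.53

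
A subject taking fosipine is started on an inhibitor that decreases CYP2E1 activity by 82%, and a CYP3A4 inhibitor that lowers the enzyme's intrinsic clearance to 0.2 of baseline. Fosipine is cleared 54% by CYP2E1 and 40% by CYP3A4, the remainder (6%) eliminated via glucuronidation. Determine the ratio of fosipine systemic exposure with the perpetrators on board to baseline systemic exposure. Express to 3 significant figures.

4.22

CYP2E1: 0.54 × 0.18 = 0.0972
CYP3A4: 0.4 × 0.2 = 0.08
Other: 0.06 (unchanged)
CL_new/CL_old = 0.0972 + 0.08 + 0.06 = 0.2372.
Systemic exposure ∝ 1/CL: fold-change = 1 / 0.2372 = 4.22.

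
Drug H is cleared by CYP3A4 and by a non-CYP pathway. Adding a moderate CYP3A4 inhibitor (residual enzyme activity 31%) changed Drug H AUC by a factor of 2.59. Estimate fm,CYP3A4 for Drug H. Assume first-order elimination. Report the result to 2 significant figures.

Write x for the fraction cleared via CYP3A4. The observed AUC change means clearance fell to 1/2.59 = 0.3861 of baseline.
Only the CYP3A4 route changed, so 0.3861 = x·0.31 + (1 − x), giving x = 0.89.

0.89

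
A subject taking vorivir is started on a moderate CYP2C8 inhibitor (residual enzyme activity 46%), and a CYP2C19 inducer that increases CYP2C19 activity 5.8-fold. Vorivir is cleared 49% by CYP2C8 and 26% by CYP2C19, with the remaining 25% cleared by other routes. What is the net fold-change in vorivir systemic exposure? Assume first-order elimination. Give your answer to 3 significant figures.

The CYP2C8 pathway (49% of clearance) falls to 0.46× activity: 0.49 × 0.46 = 0.2254.
The CYP2C19 pathway (26% of clearance) is boosted to 5.8× activity: 0.26 × 5.8 = 1.508.
Non-CYP routes (25%) are unchanged.
Relative clearance = 0.2254 + 1.508 + 0.25 = 1.9834.
Because systemic exposure varies inversely with clearance, the combined effect is 1 / 1.9834 = 0.504.

0.504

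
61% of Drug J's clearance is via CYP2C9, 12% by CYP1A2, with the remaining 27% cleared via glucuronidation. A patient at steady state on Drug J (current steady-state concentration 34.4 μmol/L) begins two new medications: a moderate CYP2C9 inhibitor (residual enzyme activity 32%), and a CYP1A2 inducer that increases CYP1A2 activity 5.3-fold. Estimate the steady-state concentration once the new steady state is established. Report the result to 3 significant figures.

31.2 μmol/L

The CYP2C9 pathway (61% of clearance) falls to 0.32× activity: 0.61 × 0.32 = 0.1952.
The CYP1A2 pathway (12% of clearance) increases to 5.3× activity: 0.12 × 5.3 = 0.636.
The remaining 27% of clearance is unaffected.
New clearance relative to baseline: 0.1952 + 0.636 + 0.27 = 1.1012.
New steady-state concentration = 34.4 / 1.1012 = 31.2 μmol/L (concentration scales inversely with clearance).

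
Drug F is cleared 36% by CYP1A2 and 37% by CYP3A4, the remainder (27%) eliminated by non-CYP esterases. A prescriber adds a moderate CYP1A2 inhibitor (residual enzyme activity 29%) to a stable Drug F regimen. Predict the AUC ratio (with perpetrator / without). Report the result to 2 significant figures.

The CYP1A2 pathway (36% of clearance) falls to 0.29× activity: 0.36 × 0.29 = 0.1044.
CYP3A4 (37%) and the residual 27% are unaffected.
New clearance relative to baseline: 0.1044 + 0.37 + 0.27 = 0.7444.
Since AUC ∝ 1/CL, the ratio is 1 / 0.7444 = 1.3.

1.3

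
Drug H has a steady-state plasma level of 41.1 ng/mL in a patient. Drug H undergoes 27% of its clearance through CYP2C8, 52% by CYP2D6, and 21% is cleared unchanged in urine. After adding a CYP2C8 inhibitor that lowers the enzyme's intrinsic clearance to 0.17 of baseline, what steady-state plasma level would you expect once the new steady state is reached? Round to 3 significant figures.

The CYP2C8 pathway (27% of clearance) is reduced to 0.17× activity: 0.27 × 0.17 = 0.0459.
CYP2D6 (52%) and the residual 21% are unaffected.
CL_new/CL_old = 0.0459 + 0.52 + 0.21 = 0.7759.
Steady-state plasma level ∝ 1/CL, so new value = 41.1 / 0.7759 = 53.0 ng/mL.

53.0 ng/mL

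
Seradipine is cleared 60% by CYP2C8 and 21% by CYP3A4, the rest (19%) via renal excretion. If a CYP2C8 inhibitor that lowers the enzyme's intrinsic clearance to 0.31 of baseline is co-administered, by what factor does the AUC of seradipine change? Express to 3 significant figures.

1.71

The CYP2C8 pathway (60% of clearance) drops to 0.31× activity: 0.6 × 0.31 = 0.186.
CYP3A4 (21%) and the residual 19% are unaffected.
Relative clearance = 0.186 + 0.21 + 0.19 = 0.586.
Since AUC ∝ 1/CL, the ratio is 1 / 0.586 = 1.71.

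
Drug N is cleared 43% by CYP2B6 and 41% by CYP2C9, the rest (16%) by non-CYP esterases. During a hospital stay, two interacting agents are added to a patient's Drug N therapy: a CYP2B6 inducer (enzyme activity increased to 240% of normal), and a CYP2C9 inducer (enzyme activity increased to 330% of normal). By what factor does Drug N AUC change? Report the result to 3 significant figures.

0.393

CYP2B6: 0.43 × 2.4 = 1.032
CYP2C9: 0.41 × 3.3 = 1.353
Other: 0.16 (unchanged)
CL_new/CL_old = 1.032 + 1.353 + 0.16 = 2.545.
AUC ∝ 1/CL: fold-change = 1 / 2.545 = 0.393.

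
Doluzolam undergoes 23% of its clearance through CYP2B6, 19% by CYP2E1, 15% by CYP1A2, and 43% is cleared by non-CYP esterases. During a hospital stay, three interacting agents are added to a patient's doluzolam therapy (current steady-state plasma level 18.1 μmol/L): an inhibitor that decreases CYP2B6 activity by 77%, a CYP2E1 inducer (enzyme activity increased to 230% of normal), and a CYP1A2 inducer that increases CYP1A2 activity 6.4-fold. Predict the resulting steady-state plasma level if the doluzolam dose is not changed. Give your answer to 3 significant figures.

9.63 μmol/L

CYP2B6: 0.23 × 0.23 = 0.0529
CYP2E1: 0.19 × 2.3 = 0.437
CYP1A2: 0.15 × 6.4 = 0.96
Other: 0.43 (unchanged)
Relative clearance = 0.0529 + 0.437 + 0.96 + 0.43 = 1.8799.
Dividing the baseline by the relative clearance: 18.1 / 1.8799 = 9.63 μmol/L.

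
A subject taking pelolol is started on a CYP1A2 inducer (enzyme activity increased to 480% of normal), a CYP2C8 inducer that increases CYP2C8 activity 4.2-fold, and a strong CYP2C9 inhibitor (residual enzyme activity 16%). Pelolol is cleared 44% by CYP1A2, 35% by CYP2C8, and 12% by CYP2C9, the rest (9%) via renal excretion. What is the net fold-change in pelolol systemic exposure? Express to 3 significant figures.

0.271

The CYP1A2 pathway (44% of clearance) is boosted to 4.8× activity: 0.44 × 4.8 = 2.112.
The CYP2C8 pathway (35% of clearance) rises to 4.2× activity: 0.35 × 4.2 = 1.47.
The CYP2C9 pathway (12% of clearance) falls to 0.16× activity: 0.12 × 0.16 = 0.0192.
Non-CYP routes (9%) are unchanged.
CL_new/CL_old = 2.112 + 1.47 + 0.0192 + 0.09 = 3.6912.
Net systemic exposure ratio = 1 / 3.6912 = 0.271.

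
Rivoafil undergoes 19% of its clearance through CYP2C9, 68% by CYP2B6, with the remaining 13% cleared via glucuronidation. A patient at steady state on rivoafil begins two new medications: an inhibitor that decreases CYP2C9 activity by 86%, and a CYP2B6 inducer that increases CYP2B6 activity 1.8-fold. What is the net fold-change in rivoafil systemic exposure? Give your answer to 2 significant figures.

The CYP2C9 pathway (19% of clearance) falls to 0.14× activity: 0.19 × 0.14 = 0.0266.
The CYP2B6 pathway (68% of clearance) is boosted to 1.8× activity: 0.68 × 1.8 = 1.224.
The remaining 13% of clearance is unaffected.
CL_new/CL_old = 0.0266 + 1.224 + 0.13 = 1.3806.
Because systemic exposure varies inversely with clearance, the combined effect is 1 / 1.3806 = 0.72.

0.72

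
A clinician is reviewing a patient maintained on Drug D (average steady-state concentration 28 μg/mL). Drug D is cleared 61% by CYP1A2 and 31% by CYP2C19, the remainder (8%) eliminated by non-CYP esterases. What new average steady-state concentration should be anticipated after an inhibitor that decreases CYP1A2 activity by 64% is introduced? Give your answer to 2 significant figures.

CYP1A2: 0.61 × 0.36 = 0.2196
CYP2C19: 0.31 (unchanged)
Other: 0.08 (unchanged)
Relative clearance = 0.2196 + 0.31 + 0.08 = 0.6096.
New average steady-state concentration = baseline ÷ relative clearance = 28 / 0.6096 = 46 μg/mL.

46 μg/mL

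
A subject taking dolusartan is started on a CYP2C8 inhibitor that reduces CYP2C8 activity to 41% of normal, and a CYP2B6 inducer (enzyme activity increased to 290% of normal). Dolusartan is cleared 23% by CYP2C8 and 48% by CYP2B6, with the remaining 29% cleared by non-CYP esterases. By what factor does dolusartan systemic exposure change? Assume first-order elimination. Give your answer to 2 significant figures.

The CYP2C8 pathway (23% of clearance) is reduced to 0.41× activity: 0.23 × 0.41 = 0.0943.
The CYP2B6 pathway (48% of clearance) is boosted to 2.9× activity: 0.48 × 2.9 = 1.392.
Non-CYP routes (29%) are unchanged.
Relative clearance = 0.0943 + 1.392 + 0.29 = 1.7763.
Because systemic exposure varies inversely with clearance, the combined effect is 1 / 1.7763 = 0.56.

0.56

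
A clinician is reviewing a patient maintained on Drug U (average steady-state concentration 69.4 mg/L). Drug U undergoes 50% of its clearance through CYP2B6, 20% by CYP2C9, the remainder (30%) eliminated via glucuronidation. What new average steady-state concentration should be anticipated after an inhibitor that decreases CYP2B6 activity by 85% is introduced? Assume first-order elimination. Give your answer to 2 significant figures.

The CYP2B6 pathway (50% of clearance) drops to 0.15× activity: 0.5 × 0.15 = 0.075.
CYP2C9 (20%) and the residual 30% are unaffected.
CL_new/CL_old = 0.075 + 0.2 + 0.3 = 0.575.
Average steady-state concentration ∝ 1/CL, so new value = 69.4 / 0.575 = 1.2 × 10² mg/L.

1.2 × 10² mg/L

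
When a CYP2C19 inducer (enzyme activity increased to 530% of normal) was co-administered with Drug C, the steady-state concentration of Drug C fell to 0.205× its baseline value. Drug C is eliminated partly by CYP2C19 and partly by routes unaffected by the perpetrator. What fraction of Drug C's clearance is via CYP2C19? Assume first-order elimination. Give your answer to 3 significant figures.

0.902

CL'/CL = 1 / 0.205 = 4.878
5.3·fm + (1 − fm) = 4.878
fm = (4.878 − 1) / (5.3 − 1) = 0.902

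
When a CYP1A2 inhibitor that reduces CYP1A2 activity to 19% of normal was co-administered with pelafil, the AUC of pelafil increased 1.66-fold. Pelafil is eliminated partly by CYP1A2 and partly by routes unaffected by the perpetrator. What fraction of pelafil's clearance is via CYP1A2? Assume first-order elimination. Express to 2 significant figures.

0.49

Write x for the fraction cleared via CYP1A2. The observed AUC change means clearance fell to 1/1.66 = 0.6024 of baseline.
Setting x·0.19 + (1 − x) = 0.6024 and solving: x = (0.6024 − 1)/(0.19 − 1) = 0.49.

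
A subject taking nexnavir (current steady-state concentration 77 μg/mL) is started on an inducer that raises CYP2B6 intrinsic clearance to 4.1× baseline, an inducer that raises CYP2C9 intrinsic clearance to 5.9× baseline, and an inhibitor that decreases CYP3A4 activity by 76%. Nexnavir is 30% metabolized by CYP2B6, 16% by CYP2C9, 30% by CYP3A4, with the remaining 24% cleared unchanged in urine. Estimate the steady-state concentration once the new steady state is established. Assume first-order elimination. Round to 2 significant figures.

31 μg/mL

CYP2B6: 0.3 × 4.1 = 1.23
CYP2C9: 0.16 × 5.9 = 0.944
CYP3A4: 0.3 × 0.24 = 0.072
Other: 0.24 (unchanged)
Relative clearance = 1.23 + 0.944 + 0.072 + 0.24 = 2.486.
New steady-state concentration = 77 / 2.486 = 31 μg/mL (concentration scales inversely with clearance).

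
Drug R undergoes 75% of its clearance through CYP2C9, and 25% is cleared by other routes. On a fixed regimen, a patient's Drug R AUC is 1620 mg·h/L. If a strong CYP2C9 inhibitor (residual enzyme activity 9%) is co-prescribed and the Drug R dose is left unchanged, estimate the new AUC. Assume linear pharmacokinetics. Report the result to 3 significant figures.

The CYP2C9 pathway (75% of clearance) falls to 0.09× activity: 0.75 × 0.09 = 0.0675.
The remaining 25% of clearance is unaffected.
New clearance relative to baseline: 0.0675 + 0.25 = 0.3175.
New AUC = baseline ÷ relative clearance = 1620 / 0.3175 = 5.10 × 10³ mg·h/L.

5.10 × 10³ mg·h/L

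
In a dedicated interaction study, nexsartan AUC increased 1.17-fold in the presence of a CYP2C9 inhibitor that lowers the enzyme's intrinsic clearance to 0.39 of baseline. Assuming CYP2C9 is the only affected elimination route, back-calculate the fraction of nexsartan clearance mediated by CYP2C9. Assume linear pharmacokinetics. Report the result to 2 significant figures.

CL'/CL = 1 / 1.17 = 0.8547
0.39·fm + (1 − fm) = 0.8547
fm = (0.8547 − 1) / (0.39 − 1) = 0.24

0.24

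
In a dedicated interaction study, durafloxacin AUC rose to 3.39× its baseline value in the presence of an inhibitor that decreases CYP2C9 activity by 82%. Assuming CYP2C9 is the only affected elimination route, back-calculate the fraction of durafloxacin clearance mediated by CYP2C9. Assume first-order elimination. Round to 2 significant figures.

0.86

Let x = fm,CYP2C9. Because AUC ∝ 1/CL, relative clearance fell to 1/3.39 = 0.295.
Setting x·0.18 + (1 − x) = 0.295 and solving: x = (0.295 − 1)/(0.18 − 1) = 0.86.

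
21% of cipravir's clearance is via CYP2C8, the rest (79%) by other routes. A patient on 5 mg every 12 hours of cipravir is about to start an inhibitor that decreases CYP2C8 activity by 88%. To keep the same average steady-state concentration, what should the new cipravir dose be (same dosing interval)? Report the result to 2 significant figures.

4.1 mg

The CYP2C8 pathway (21% of clearance) falls to 0.12× activity: 0.21 × 0.12 = 0.0252.
Non-CYP routes (79%) are unchanged.
Relative clearance = 0.0252 + 0.79 = 0.8152.
Css,avg = (dose rate)/CL, so holding Css fixed requires dose ∝ CL: 5 × 0.8152 = 4.1 mg.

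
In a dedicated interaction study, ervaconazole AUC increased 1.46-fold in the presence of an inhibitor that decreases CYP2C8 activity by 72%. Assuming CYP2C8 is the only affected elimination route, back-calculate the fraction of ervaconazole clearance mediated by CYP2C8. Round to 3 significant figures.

CL'/CL = 1 / 1.46 = 0.6849
0.28·fm + (1 − fm) = 0.6849
fm = (0.6849 − 1) / (0.28 − 1) = 0.438

0.438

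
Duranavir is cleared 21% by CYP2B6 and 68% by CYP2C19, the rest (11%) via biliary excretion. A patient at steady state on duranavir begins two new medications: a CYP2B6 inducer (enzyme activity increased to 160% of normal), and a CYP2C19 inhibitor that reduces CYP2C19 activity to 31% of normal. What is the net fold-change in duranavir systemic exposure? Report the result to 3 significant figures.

CYP2B6: 0.21 × 1.6 = 0.336
CYP2C19: 0.68 × 0.31 = 0.2108
Other: 0.11 (unchanged)
Relative clearance = 0.336 + 0.2108 + 0.11 = 0.6568.
Systemic exposure ∝ 1/CL: fold-change = 1 / 0.6568 = 1.52.

1.52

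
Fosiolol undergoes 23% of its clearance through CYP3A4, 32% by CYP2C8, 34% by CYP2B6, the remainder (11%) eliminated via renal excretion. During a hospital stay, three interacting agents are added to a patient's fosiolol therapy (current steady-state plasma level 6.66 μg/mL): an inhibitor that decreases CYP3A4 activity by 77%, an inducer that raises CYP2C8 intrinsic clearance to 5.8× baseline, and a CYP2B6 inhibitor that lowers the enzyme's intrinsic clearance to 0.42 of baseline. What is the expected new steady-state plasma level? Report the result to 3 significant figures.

3.08 μg/mL

CYP3A4: 0.23 × 0.23 = 0.0529
CYP2C8: 0.32 × 5.8 = 1.856
CYP2B6: 0.34 × 0.42 = 0.1428
Other: 0.11 (unchanged)
CL_new/CL_old = 0.0529 + 1.856 + 0.1428 + 0.11 = 2.1617.
Dividing the baseline by the relative clearance: 6.66 / 2.1617 = 3.08 μg/mL.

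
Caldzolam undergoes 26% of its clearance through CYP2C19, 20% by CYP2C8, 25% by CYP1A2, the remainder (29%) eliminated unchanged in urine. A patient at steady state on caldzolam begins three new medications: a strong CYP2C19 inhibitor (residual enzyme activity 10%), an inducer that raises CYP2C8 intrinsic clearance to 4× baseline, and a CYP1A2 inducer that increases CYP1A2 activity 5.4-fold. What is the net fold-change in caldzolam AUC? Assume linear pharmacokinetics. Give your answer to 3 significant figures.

0.406

The CYP2C19 pathway (26% of clearance) is reduced to 0.1× activity: 0.26 × 0.1 = 0.026.
The CYP2C8 pathway (20% of clearance) increases to 4× activity: 0.2 × 4 = 0.8.
The CYP1A2 pathway (25% of clearance) rises to 5.4× activity: 0.25 × 5.4 = 1.35.
The remaining 29% of clearance is unaffected.
Relative clearance = 0.026 + 0.8 + 1.35 + 0.29 = 2.466.
AUC ∝ 1/CL: fold-change = 1 / 2.466 = 0.406.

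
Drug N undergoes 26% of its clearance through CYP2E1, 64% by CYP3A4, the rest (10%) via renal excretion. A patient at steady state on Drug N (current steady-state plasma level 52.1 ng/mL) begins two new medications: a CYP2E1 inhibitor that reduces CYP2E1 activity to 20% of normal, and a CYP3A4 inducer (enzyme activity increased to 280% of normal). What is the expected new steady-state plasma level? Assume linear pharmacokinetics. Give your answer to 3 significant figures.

The CYP2E1 pathway (26% of clearance) falls to 0.2× activity: 0.26 × 0.2 = 0.052.
The CYP3A4 pathway (64% of clearance) rises to 2.8× activity: 0.64 × 2.8 = 1.792.
Non-CYP routes (10%) are unchanged.
CL_new/CL_old = 0.052 + 1.792 + 0.1 = 1.944.
New steady-state plasma level = 52.1 / 1.944 = 26.8 ng/mL (concentration scales inversely with clearance).

26.8 ng/mL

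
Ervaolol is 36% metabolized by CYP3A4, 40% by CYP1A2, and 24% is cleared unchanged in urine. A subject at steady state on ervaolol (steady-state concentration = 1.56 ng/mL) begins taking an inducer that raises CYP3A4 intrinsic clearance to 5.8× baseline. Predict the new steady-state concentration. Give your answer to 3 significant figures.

The CYP3A4 pathway (36% of clearance) increases to 5.8× activity: 0.36 × 5.8 = 2.088.
CYP1A2 (40%) and the residual 24% are unaffected.
Relative clearance = 2.088 + 0.4 + 0.24 = 2.728.
New steady-state concentration = baseline ÷ relative clearance = 1.56 / 2.728 = 0.572 ng/mL.

0.572 ng/mL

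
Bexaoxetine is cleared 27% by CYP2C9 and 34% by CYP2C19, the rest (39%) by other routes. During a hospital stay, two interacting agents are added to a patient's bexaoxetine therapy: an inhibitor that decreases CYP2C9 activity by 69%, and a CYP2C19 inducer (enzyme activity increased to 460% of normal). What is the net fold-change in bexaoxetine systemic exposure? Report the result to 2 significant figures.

0.49

The CYP2C9 pathway (27% of clearance) is reduced to 0.31× activity: 0.27 × 0.31 = 0.0837.
The CYP2C19 pathway (34% of clearance) is boosted to 4.6× activity: 0.34 × 4.6 = 1.564.
The remaining 39% of clearance is unaffected.
Relative clearance = 0.0837 + 1.564 + 0.39 = 2.0377.
Systemic exposure ∝ 1/CL: fold-change = 1 / 2.0377 = 0.49.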